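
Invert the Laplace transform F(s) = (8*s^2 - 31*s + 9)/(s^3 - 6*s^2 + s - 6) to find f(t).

f(t) = 3*exp(6*t) - sin(t) + 5*cos(t)

Factor the denominator: s^3 - 6*s^2 + s - 6 = (s - 6)*(s^2 + 1).
Partial fraction decomposition gives [3/(s - 6)] + [5*s/(s^2 + 1)] + [-1/(s^2 + 1)].
Invert each term: 3/(s - 6) ↔ 3e^(6t); 5·s/(s^2 + 1) ↔ 5cos(t); -1·1/(s^2 + 1) ↔ -sin(t).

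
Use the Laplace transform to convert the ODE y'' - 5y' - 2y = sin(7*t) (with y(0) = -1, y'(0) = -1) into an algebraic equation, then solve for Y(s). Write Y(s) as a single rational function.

Take the Laplace transform of both sides.
The derivative rules (L{y''} = s^2 Y - s·y(0) - y'(0) and L{y'} = sY - y(0), with y(0) = -1, y'(0) = -1) turn the left side into (s^2 - 5*s - 2)Y - (-s + 4).
The right side is L{sin(7*t)} = 7/(s^2 + 49).
So (s^2 - 5*s - 2)Y = 7/(s^2 + 49) + (-s + 4).
Divide through and combine into a single rational function.

Y(s) = (-s^3 + 4*s^2 - 49*s + 203)/(s^4 - 5*s^3 + 47*s^2 - 245*s - 98)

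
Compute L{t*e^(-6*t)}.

(s + 6)^(-2)

L{e^(-6t)} = 1/(s + 6).
Then apply L{t·g(t)} = -d/ds[G(s)] with G(s) = 1/(s + 6):
differentiating 1 time and applying the sign gives (s + 6)^(-2).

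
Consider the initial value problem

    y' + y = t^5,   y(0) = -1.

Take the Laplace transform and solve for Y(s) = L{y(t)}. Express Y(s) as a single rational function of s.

Y(s) = (-s^6 + 120)/(s^7 + s^6)

Laplace-transform each side.
With L{y'} = sY - y(0) = sY - (-1): the LHS transforms to (s + 1)Y - (-1).
The right side is L{t^5} = 120/s^6.
So (s + 1)Y = 120/s^6 + (-1).
Solve for Y(s) and write it as one ratio of polynomials.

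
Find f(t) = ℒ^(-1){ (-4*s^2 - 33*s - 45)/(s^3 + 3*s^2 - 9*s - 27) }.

Factor the denominator: s^3 + 3*s^2 - 9*s - 27 = (s - 3)*(s + 3)^2.
Partial fraction decomposition gives [1/(s + 3)] + [-3/(s + 3)^2] + [-5/(s - 3)].
Invert each term: 1/(s + 3) ↔ e^(-3t); -3/(s + 3)^2 ↔ -3t·e^(-3t); -5/(s - 3) ↔ -5e^(3t).

f(t) = -3*t*exp(-3*t) - 5*exp(3*t) + exp(-3*t)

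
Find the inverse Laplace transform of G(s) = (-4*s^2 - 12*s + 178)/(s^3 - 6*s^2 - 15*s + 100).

2*t*exp(5*t) - 6*exp(5*t) + 2*exp(-4*t)

Factor the denominator: s^3 - 6*s^2 - 15*s + 100 = (s - 5)^2*(s + 4).
Partial fraction decomposition gives [-6/(s - 5)] + [2/(s - 5)^2] + [2/(s + 4)].
Invert each term: -6/(s - 5) ↔ -6e^(5t); 2/(s - 5)^2 ↔ 2t·e^(5t); 2/(s + 4) ↔ 2e^(-4t).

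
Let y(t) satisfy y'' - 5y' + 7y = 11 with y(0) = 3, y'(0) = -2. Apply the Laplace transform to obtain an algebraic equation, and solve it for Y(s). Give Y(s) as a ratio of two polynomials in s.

Transform both sides with L{·}.
With L{y''} = s^2 Y - s·y(0) - y'(0) and L{y'} = sY - y(0), with y(0) = 3, y'(0) = -2: the LHS transforms to (s^2 - 5*s + 7)Y - (3*s - 17).
The right side is L{11} = 11/s.
So (s^2 - 5*s + 7)Y = 11/s + (3*s - 17).
Divide through and combine into a single rational function.

Y(s) = (3*s^2 - 17*s + 11)/(s^3 - 5*s^2 + 7*s)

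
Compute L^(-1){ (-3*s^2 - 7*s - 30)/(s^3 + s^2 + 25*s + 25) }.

-sin(5*t) - 2*cos(5*t) - exp(-t)

Factor the denominator: s^3 + s^2 + 25*s + 25 = (s + 1)*(s^2 + 25).
Partial fraction decomposition gives [-1/(s + 1)] + [-2*s/(s^2 + 25)] + [-5/(s^2 + 25)].
Invert each term: -1/(s + 1) ↔ -e^(-t); -2·s/(s^2 + 25) ↔ -2cos(5t); -1·5/(s^2 + 25) ↔ -sin(5t).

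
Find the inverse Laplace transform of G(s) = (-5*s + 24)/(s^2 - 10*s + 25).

Factor the denominator: s^2 - 10*s + 25 = (s - 5)^2.
Partial fraction decomposition gives [-5/(s - 5)] + [-1/(s - 5)^2].
Invert each term: -5/(s - 5) ↔ -5e^(5t); -1/(s - 5)^2 ↔ -t·e^(5t).

-t*exp(5*t) - 5*exp(5*t)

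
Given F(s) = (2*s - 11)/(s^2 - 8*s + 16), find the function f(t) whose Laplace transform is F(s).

Factor the denominator: s^2 - 8*s + 16 = (s - 4)^2.
Partial fraction decomposition gives [2/(s - 4)] + [-3/(s - 4)^2].
Invert each term: 2/(s - 4) ↔ 2e^(4t); -3/(s - 4)^2 ↔ -3t·e^(4t).

f(t) = -3*t*exp(4*t) + 2*exp(4*t)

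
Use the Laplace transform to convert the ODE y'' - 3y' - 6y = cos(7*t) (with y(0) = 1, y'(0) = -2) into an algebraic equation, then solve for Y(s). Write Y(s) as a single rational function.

Y(s) = (s^3 - 5*s^2 + 50*s - 245)/(s^4 - 3*s^3 + 43*s^2 - 147*s - 294)

Transform both sides with L{·}.
Using L{y''} = s^2 Y - s·y(0) - y'(0) and L{y'} = sY - y(0), with y(0) = 1, y'(0) = -2, the left side becomes (s^2 - 3*s - 6)Y - (s - 5).
The right side is L{cos(7*t)} = s/(s^2 + 49).
So (s^2 - 3*s - 6)Y = s/(s^2 + 49) + (s - 5).
Solve for Y(s) and write it as one ratio of polynomials.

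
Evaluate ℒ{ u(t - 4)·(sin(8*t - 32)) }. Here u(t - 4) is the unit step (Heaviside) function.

By the second shifting theorem, L{u(t - c)·g(t - c)} = e^(-cs)·G(s) with c = 4 and G(s) = L{g(t)}.
L{sin(8t)} = 8/(s^2 + 64).

8*exp(-4*s)/(s^2 + 64)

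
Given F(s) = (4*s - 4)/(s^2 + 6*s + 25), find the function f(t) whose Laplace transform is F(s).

Complete the square in the denominator: s^2 + 6*s + 25 = (s + 3)^2 + 4^2.
Split the numerator to match: 4*s - 4 = 4·(s + 3) - 4·4.
Invert each term: 4·(s + 3)/((s + 3)^2 + 16) ↔ 4e^(-3t)cos(4t); -4·4/((s + 3)^2 + 16) ↔ -4e^(-3t)sin(4t).

f(t) = -4*exp(-3*t)*sin(4*t) + 4*exp(-3*t)*cos(4*t)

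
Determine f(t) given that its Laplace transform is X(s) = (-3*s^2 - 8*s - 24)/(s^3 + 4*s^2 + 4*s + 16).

Factor the denominator: s^3 + 4*s^2 + 4*s + 16 = (s + 4)*(s^2 + 4).
Partial fraction decomposition gives [-2/(s + 4)] + [-s/(s^2 + 4)] + [-4/(s^2 + 4)].
Invert each term: -2/(s + 4) ↔ -2e^(-4t); -1·s/(s^2 + 4) ↔ -cos(2t); -2·2/(s^2 + 4) ↔ -2sin(2t).

f(t) = -2*sin(2*t) - cos(2*t) - 2*exp(-4*t)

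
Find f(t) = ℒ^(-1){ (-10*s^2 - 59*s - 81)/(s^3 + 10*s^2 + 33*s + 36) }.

Factor the denominator: s^3 + 10*s^2 + 33*s + 36 = (s + 3)^2*(s + 4).
Partial fraction decomposition gives [-5/(s + 3)] + [6/(s + 3)^2] + [-5/(s + 4)].
Invert each term: -5/(s + 3) ↔ -5e^(-3t); 6/(s + 3)^2 ↔ 6t·e^(-3t); -5/(s + 4) ↔ -5e^(-4t).

f(t) = 6*t*exp(-3*t) - 5*exp(-3*t) - 5*exp(-4*t)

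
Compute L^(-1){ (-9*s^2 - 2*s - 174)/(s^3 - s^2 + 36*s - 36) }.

-5*exp(t) - sin(6*t) - 4*cos(6*t)

Factor the denominator: s^3 - s^2 + 36*s - 36 = (s - 1)*(s^2 + 36).
Partial fraction decomposition gives [-5/(s - 1)] + [-4*s/(s^2 + 36)] + [-6/(s^2 + 36)].
Invert each term: -5/(s - 1) ↔ -5e^(t); -4·s/(s^2 + 36) ↔ -4cos(6t); -1·6/(s^2 + 36) ↔ -sin(6t).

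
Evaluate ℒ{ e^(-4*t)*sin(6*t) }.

6/((s + 4)^2 + 36)

L{sin(6t)} = 6/(s^2 + 36).
By the first shifting theorem, multiplying by e^(-4t) replaces s with s + 4.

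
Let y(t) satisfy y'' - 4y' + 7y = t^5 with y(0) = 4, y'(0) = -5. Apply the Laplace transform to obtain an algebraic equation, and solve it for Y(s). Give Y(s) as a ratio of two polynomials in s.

Transform both sides with L{·}.
With L{y''} = s^2 Y - s·y(0) - y'(0) and L{y'} = sY - y(0), with y(0) = 4, y'(0) = -5: the LHS transforms to (s^2 - 4*s + 7)Y - (4*s - 21).
The right side is L{t^5} = 120/s^6.
So (s^2 - 4*s + 7)Y = 120/s^6 + (4*s - 21).
Isolate Y and clear denominators.

Y(s) = (4*s^7 - 21*s^6 + 120)/(s^8 - 4*s^7 + 7*s^6)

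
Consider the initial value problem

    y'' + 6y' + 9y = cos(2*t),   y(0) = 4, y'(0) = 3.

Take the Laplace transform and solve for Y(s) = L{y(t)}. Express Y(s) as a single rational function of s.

Apply the Laplace transform to the equation.
Using L{y''} = s^2 Y - s·y(0) - y'(0) and L{y'} = sY - y(0), with y(0) = 4, y'(0) = 3, the left side becomes (s^2 + 6*s + 9)Y - (4*s + 27).
The right side is L{cos(2*t)} = s/(s^2 + 4).
So (s^2 + 6*s + 9)Y = s/(s^2 + 4) + (4*s + 27).
Solve for Y(s) and write it as one ratio of polynomials.

Y(s) = (4*s^3 + 27*s^2 + 17*s + 108)/(s^4 + 6*s^3 + 13*s^2 + 24*s + 36)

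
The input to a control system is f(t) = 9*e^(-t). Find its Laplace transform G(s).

G(s) = 9/(s + 1)

L{9} = 9/s.
By the first shifting theorem, multiplying by e^(-t) replaces s with s + 1.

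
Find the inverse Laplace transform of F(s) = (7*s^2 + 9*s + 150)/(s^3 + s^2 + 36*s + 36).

Factor the denominator: s^3 + s^2 + 36*s + 36 = (s + 1)*(s^2 + 36).
Partial fraction decomposition gives [4/(s + 1)] + [3*s/(s^2 + 36)] + [6/(s^2 + 36)].
Invert each term: 4/(s + 1) ↔ 4e^(-t); 3·s/(s^2 + 36) ↔ 3cos(6t); 1·6/(s^2 + 36) ↔ sin(6t).

sin(6*t) + 3*cos(6*t) + 4*exp(-t)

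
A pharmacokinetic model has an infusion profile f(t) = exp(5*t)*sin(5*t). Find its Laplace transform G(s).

G(s) = 5/((s - 5)^2 + 25)

L{sin(5t)} = 5/(s^2 + 25).
By the first shifting theorem, multiplying by e^(5t) replaces s with s - 5.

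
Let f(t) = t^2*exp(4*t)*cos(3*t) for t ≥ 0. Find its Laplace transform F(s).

F(s) = 2*(s - 4)*(s^2 - 8*s - 11)/(s^2 - 8*s + 25)^3

L{cos(3t)} = s/(s^2 + 9).
Multiplying by e^(4t) shifts s → s - 4, so L{exp(4*t)*cos(3*t)} = (s - 4)/((s - 4)^2 + 9).
Then apply L{t^2·g(t)} = (-1)^2 d^2/ds^2[G(s)] with G(s) = (s - 4)/((s - 4)^2 + 9):
differentiating 2 times and applying the sign gives 2*(s - 4)*(s^2 - 8*s - 11)/(s^2 - 8*s + 25)^3.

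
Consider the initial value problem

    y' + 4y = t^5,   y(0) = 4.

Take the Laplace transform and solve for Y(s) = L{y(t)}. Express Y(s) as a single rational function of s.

Laplace-transform each side.
Using L{y'} = sY - y(0) = sY - 4, the left side becomes (s + 4)Y - (4).
The right side is L{t^5} = 120/s^6.
So (s + 4)Y = 120/s^6 + (4).
Divide through and combine into a single rational function.

Y(s) = (4*s^6 + 120)/(s^7 + 4*s^6)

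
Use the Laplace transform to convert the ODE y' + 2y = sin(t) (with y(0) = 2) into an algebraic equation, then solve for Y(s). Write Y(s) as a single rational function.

Laplace-transform each side.
The derivative rules (L{y'} = sY - y(0) = sY - 2) turn the left side into (s + 2)Y - (2).
The right side is L{sin(t)} = 1/(s^2 + 1).
So (s + 2)Y = 1/(s^2 + 1) + (2).
Solve for Y(s) and write it as one ratio of polynomials.

Y(s) = (2*s^2 + 3)/(s^3 + 2*s^2 + s + 2)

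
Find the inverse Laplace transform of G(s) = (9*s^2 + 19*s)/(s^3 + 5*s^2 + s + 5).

Factor the denominator: s^3 + 5*s^2 + s + 5 = (s + 5)*(s^2 + 1).
Partial fraction decomposition gives [5/(s + 5)] + [4*s/(s^2 + 1)] + [-1/(s^2 + 1)].
Invert each term: 5/(s + 5) ↔ 5e^(-5t); 4·s/(s^2 + 1) ↔ 4cos(t); -1·1/(s^2 + 1) ↔ -sin(t).

-sin(t) + 4*cos(t) + 5*exp(-5*t)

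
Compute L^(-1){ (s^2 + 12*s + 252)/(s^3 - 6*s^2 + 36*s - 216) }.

Factor the denominator: s^3 - 6*s^2 + 36*s - 216 = (s - 6)*(s^2 + 36).
Partial fraction decomposition gives [5/(s - 6)] + [-4*s/(s^2 + 36)] + [-12/(s^2 + 36)].
Invert each term: 5/(s - 6) ↔ 5e^(6t); -4·s/(s^2 + 36) ↔ -4cos(6t); -2·6/(s^2 + 36) ↔ -2sin(6t).

5*exp(6*t) - 2*sin(6*t) - 4*cos(6*t)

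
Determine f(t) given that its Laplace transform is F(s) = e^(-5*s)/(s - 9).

f(t) = Heaviside(t - 5)*(exp(9*t - 45))

The factor e^(-5s) signals a time shift by c = 5 (second shifting theorem).
L{e^(9t)} = 1/(s - 9), so L^-1{1/(s - 9)} = e^(9*t).
Hence the inverse is u(t - 5) times that function evaluated at t - 5.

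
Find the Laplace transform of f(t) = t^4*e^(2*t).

24/(s - 2)^5

L{t^4} = 4!/s^5 = 24/s^5.
By the first shifting theorem, multiplying by e^(2t) replaces s with s - 2.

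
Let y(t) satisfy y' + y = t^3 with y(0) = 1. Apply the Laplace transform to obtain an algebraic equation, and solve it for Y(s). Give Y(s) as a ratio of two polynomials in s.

Apply the Laplace transform to the equation.
With L{y'} = sY - y(0) = sY - 1: the LHS transforms to (s + 1)Y - (1).
The right side is L{t^3} = 6/s^4.
So (s + 1)Y = 6/s^4 + (1).
Divide through and combine into a single rational function.

Y(s) = (s^4 + 6)/(s^5 + s^4)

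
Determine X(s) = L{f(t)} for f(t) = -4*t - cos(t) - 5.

X(s) = -s/(s^2 + 1) - 5/s - 4/s^2

By linearity of the Laplace transform, transform each term separately.
(-4)·[L{t} = 1!/s^2 = 1/s^2]; L{-5} = -5/s; (-1)·[L{cos(t)} = s/(s^2 + 1)].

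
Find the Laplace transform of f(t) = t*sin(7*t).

14*s/(s^2 + 49)^2

L{sin(7t)} = 7/(s^2 + 49).
Then apply L{t·g(t)} = -d/ds[G(s)] with G(s) = 7/(s^2 + 49):
differentiating 1 time and applying the sign gives 14*s/(s^2 + 49)^2.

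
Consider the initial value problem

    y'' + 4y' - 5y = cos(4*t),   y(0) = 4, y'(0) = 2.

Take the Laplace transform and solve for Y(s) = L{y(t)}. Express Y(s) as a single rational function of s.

Y(s) = (4*s^3 + 18*s^2 + 65*s + 288)/(s^4 + 4*s^3 + 11*s^2 + 64*s - 80)

Laplace-transform each side.
Using L{y''} = s^2 Y - s·y(0) - y'(0) and L{y'} = sY - y(0), with y(0) = 4, y'(0) = 2, the left side becomes (s^2 + 4*s - 5)Y - (4*s + 18).
The right side is L{cos(4*t)} = s/(s^2 + 16).
So (s^2 + 4*s - 5)Y = s/(s^2 + 16) + (4*s + 18).
Divide through and combine into a single rational function.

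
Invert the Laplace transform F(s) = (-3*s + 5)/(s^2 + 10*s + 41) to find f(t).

f(t) = 5*exp(-5*t)*sin(4*t) - 3*exp(-5*t)*cos(4*t)

Complete the square in the denominator: s^2 + 10*s + 41 = (s + 5)^2 + 4^2.
Split the numerator to match: -3*s + 5 = -3·(s + 5) + 5·4.
Invert each term: -3·(s + 5)/((s + 5)^2 + 16) ↔ -3e^(-5t)cos(4t); 5·4/((s + 5)^2 + 16) ↔ 5e^(-5t)sin(4t).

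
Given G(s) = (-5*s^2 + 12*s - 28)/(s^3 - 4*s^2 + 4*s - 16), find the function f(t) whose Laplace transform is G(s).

Factor the denominator: s^3 - 4*s^2 + 4*s - 16 = (s - 4)*(s^2 + 4).
Partial fraction decomposition gives [-3/(s - 4)] + [-2*s/(s^2 + 4)] + [4/(s^2 + 4)].
Invert each term: -3/(s - 4) ↔ -3e^(4t); -2·s/(s^2 + 4) ↔ -2cos(2t); 2·2/(s^2 + 4) ↔ 2sin(2t).

f(t) = -3*exp(4*t) + 2*sin(2*t) - 2*cos(2*t)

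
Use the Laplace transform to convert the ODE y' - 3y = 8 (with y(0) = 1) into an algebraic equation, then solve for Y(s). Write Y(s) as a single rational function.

Y(s) = (s + 8)/(s^2 - 3*s)

Take the Laplace transform of both sides.
Using L{y'} = sY - y(0) = sY - 1, the left side becomes (s - 3)Y - (1).
The right side is L{8} = 8/s.
So (s - 3)Y = 8/s + (1).
Divide through and combine into a single rational function.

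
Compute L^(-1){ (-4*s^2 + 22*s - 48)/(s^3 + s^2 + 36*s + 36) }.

Factor the denominator: s^3 + s^2 + 36*s + 36 = (s + 1)*(s^2 + 36).
Partial fraction decomposition gives [-2/(s + 1)] + [-2*s/(s^2 + 36)] + [24/(s^2 + 36)].
Invert each term: -2/(s + 1) ↔ -2e^(-t); -2·s/(s^2 + 36) ↔ -2cos(6t); 4·6/(s^2 + 36) ↔ 4sin(6t).

4*sin(6*t) - 2*cos(6*t) - 2*exp(-t)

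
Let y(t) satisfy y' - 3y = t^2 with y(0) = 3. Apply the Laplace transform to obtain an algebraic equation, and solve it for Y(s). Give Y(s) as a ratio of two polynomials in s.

Transform both sides with L{·}.
The derivative rules (L{y'} = sY - y(0) = sY - 3) turn the left side into (s - 3)Y - (3).
The right side is L{t^2} = 2/s^3.
So (s - 3)Y = 2/s^3 + (3).
Solve for Y(s) and write it as one ratio of polynomials.

Y(s) = (3*s^3 + 2)/(s^4 - 3*s^3)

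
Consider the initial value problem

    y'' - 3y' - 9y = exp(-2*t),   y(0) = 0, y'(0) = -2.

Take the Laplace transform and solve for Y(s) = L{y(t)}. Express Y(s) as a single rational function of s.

Y(s) = (-2*s - 3)/(s^3 - s^2 - 15*s - 18)

Laplace-transform each side.
Using L{y''} = s^2 Y - s·y(0) - y'(0) and L{y'} = sY - y(0), with y(0) = 0, y'(0) = -2, the left side becomes (s^2 - 3*s - 9)Y - (-2).
The right side is L{exp(-2*t)} = 1/(s + 2).
So (s^2 - 3*s - 9)Y = 1/(s + 2) + (-2).
Isolate Y and clear denominators.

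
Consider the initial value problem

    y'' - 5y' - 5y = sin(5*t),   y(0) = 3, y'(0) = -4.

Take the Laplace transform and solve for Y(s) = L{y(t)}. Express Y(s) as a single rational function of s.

Transform both sides with L{·}.
With L{y''} = s^2 Y - s·y(0) - y'(0) and L{y'} = sY - y(0), with y(0) = 3, y'(0) = -4: the LHS transforms to (s^2 - 5*s - 5)Y - (3*s - 19).
The right side is L{sin(5*t)} = 5/(s^2 + 25).
So (s^2 - 5*s - 5)Y = 5/(s^2 + 25) + (3*s - 19).
Divide through and combine into a single rational function.

Y(s) = (3*s^3 - 19*s^2 + 75*s - 470)/(s^4 - 5*s^3 + 20*s^2 - 125*s - 125)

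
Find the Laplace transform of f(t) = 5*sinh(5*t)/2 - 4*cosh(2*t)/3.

The transform is linear, so treat each term independently.
(-4/3)·[L{cosh(2t)} = s/(s^2 - 4)]; (5/2)·[L{sinh(5t)} = 5/(s^2 - 25)].

-4*s/(3*(s^2 - 4)) + 25/(2*(s^2 - 25))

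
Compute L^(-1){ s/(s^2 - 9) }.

cosh(3*t)

Since L{cosh(3t)} = s/(s^2 - 9), the inverse is cosh(3*t).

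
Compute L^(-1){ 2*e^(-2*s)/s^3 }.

The factor e^(-2s) signals a time shift by c = 2 (second shifting theorem).
L{t^2} = 2!/s^3 = 2/s^3, so L^-1{2/s^3} = t^2.
Hence the inverse is u(t - 2) times that function evaluated at t - 2.

Heaviside(t - 2)*((t - 2)^2)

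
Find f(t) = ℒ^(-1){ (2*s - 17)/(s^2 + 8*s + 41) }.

Complete the square in the denominator: s^2 + 8*s + 41 = (s + 4)^2 + 5^2.
Split the numerator to match: 2*s - 17 = 2·(s + 4) - 5·5.
Invert each term: 2·(s + 4)/((s + 4)^2 + 25) ↔ 2e^(-4t)cos(5t); -5·5/((s + 4)^2 + 25) ↔ -5e^(-4t)sin(5t).

f(t) = -5*exp(-4*t)*sin(5*t) + 2*exp(-4*t)*cos(5*t)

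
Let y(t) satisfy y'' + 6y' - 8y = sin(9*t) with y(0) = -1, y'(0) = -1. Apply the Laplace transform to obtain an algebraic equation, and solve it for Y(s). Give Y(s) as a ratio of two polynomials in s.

Y(s) = (-s^3 - 7*s^2 - 81*s - 558)/(s^4 + 6*s^3 + 73*s^2 + 486*s - 648)

Laplace-transform each side.
The derivative rules (L{y''} = s^2 Y - s·y(0) - y'(0) and L{y'} = sY - y(0), with y(0) = -1, y'(0) = -1) turn the left side into (s^2 + 6*s - 8)Y - (-s - 7).
The right side is L{sin(9*t)} = 9/(s^2 + 81).
So (s^2 + 6*s - 8)Y = 9/(s^2 + 81) + (-s - 7).
Divide through and combine into a single rational function.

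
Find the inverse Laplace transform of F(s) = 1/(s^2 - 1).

sinh(t)

Since L{sinh(t)} = 1/(s^2 - 1), the inverse is sinh(t).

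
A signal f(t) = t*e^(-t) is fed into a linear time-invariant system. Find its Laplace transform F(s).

F(s) = (s + 1)^(-2)

L{e^(-t)} = 1/(s + 1).
Then apply L{t·g(t)} = -d/ds[G(s)] with G(s) = 1/(s + 1):
differentiating 1 time and applying the sign gives (s + 1)^(-2).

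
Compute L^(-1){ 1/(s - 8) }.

Since L{e^(8t)} = 1/(s - 8), the inverse is e^(8*t).

exp(8*t)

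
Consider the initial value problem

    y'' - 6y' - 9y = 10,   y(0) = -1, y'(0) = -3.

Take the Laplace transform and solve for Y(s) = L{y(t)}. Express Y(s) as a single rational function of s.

Y(s) = (-s^2 + 3*s + 10)/(s^3 - 6*s^2 - 9*s)

Transform both sides with L{·}.
The derivative rules (L{y''} = s^2 Y - s·y(0) - y'(0) and L{y'} = sY - y(0), with y(0) = -1, y'(0) = -3) turn the left side into (s^2 - 6*s - 9)Y - (-s + 3).
The right side is L{10} = 10/s.
So (s^2 - 6*s - 9)Y = 10/s + (-s + 3).
Solve for Y(s) and write it as one ratio of polynomials.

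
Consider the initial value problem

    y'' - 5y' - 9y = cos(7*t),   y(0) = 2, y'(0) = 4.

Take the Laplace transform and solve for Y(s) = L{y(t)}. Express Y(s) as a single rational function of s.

Laplace-transform each side.
Using L{y''} = s^2 Y - s·y(0) - y'(0) and L{y'} = sY - y(0), with y(0) = 2, y'(0) = 4, the left side becomes (s^2 - 5*s - 9)Y - (2*s - 6).
The right side is L{cos(7*t)} = s/(s^2 + 49).
So (s^2 - 5*s - 9)Y = s/(s^2 + 49) + (2*s - 6).
Divide through and combine into a single rational function.

Y(s) = (2*s^3 - 6*s^2 + 99*s - 294)/(s^4 - 5*s^3 + 40*s^2 - 245*s - 441)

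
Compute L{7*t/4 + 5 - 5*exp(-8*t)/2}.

-5/(2*(s + 8)) + 5/s + 7/(4*s^2)

Apply the Laplace transform termwise.
L{5} = 5/s; (-5/2)·[L{e^(-8t)} = 1/(s + 8)]; (7/4)·[L{t} = 1!/s^2 = 1/s^2].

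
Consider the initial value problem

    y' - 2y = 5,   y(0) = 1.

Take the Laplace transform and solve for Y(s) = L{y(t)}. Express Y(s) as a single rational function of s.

Take the Laplace transform of both sides.
Using L{y'} = sY - y(0) = sY - 1, the left side becomes (s - 2)Y - (1).
The right side is L{5} = 5/s.
So (s - 2)Y = 5/s + (1).
Solve for Y(s) and write it as one ratio of polynomials.

Y(s) = (s + 5)/(s^2 - 2*s)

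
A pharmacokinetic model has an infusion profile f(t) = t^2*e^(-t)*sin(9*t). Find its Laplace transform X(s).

L{sin(9t)} = 9/(s^2 + 81).
Multiplying by e^(-t) shifts s → s + 1, so L{e^(-t)*sin(9*t)} = 9/((s + 1)^2 + 81).
Then apply L{t^2·g(t)} = (-1)^2 d^2/ds^2[G(s)] with G(s) = 9/((s + 1)^2 + 81):
differentiating 2 times and applying the sign gives 54*(s^2 + 2*s - 26)/(s^2 + 2*s + 82)^3.

X(s) = 54*(s^2 + 2*s - 26)/(s^2 + 2*s + 82)^3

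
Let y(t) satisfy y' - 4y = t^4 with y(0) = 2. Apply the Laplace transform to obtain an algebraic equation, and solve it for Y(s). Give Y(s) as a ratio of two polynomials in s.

Y(s) = (2*s^5 + 24)/(s^6 - 4*s^5)

Laplace-transform each side.
With L{y'} = sY - y(0) = sY - 2: the LHS transforms to (s - 4)Y - (2).
The right side is L{t^4} = 24/s^5.
So (s - 4)Y = 24/s^5 + (2).
Solve for Y(s) and write it as one ratio of polynomials.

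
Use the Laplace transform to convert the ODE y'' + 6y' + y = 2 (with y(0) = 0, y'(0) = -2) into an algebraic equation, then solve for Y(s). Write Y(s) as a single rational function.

Transform both sides with L{·}.
Using L{y''} = s^2 Y - s·y(0) - y'(0) and L{y'} = sY - y(0), with y(0) = 0, y'(0) = -2, the left side becomes (s^2 + 6*s + 1)Y - (-2).
The right side is L{2} = 2/s.
So (s^2 + 6*s + 1)Y = 2/s + (-2).
Divide through and combine into a single rational function.

Y(s) = (-2*s + 2)/(s^3 + 6*s^2 + s)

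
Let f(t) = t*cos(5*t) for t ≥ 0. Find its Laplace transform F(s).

F(s) = (s - 5)*(s + 5)/(s^2 + 25)^2

L{cos(5t)} = s/(s^2 + 25).
Then apply L{t·g(t)} = -d/ds[G(s)] with G(s) = s/(s^2 + 25):
differentiating 1 time and applying the sign gives (s - 5)*(s + 5)/(s^2 + 25)^2.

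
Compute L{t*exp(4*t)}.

L{e^(4t)} = 1/(s - 4).
Then apply L{t·g(t)} = -d/ds[G(s)] with G(s) = 1/(s - 4):
differentiating 1 time and applying the sign gives (s - 4)^(-2).

(s - 4)^(-2)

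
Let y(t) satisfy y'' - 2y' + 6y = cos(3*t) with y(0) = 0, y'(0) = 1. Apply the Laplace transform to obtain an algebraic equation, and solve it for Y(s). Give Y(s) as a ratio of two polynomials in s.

Y(s) = (s^2 + s + 9)/(s^4 - 2*s^3 + 15*s^2 - 18*s + 54)

Laplace-transform each side.
With L{y''} = s^2 Y - s·y(0) - y'(0) and L{y'} = sY - y(0), with y(0) = 0, y'(0) = 1: the LHS transforms to (s^2 - 2*s + 6)Y - (1).
The right side is L{cos(3*t)} = s/(s^2 + 9).
So (s^2 - 2*s + 6)Y = s/(s^2 + 9) + (1).
Divide through and combine into a single rational function.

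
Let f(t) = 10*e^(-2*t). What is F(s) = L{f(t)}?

F(s) = 10/(s + 2)

L{10} = 10/s.
By the first shifting theorem, multiplying by e^(-2t) replaces s with s + 2.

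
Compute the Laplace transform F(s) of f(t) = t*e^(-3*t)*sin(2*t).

F(s) = 4*(s + 3)/(s^2 + 6*s + 13)^2

L{sin(2t)} = 2/(s^2 + 4).
Multiplying by e^(-3t) shifts s → s + 3, so L{e^(-3*t)*sin(2*t)} = 2/((s + 3)^2 + 4).
Then apply L{t·g(t)} = -d/ds[G(s)] with G(s) = 2/((s + 3)^2 + 4):
differentiating 1 time and applying the sign gives 4*(s + 3)/(s^2 + 6*s + 13)^2.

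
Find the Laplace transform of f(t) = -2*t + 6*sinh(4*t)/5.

Apply the Laplace transform termwise.
(6/5)·[L{sinh(4t)} = 4/(s^2 - 16)]; (-2)·[L{t} = 1!/s^2 = 1/s^2].

24/(5*(s^2 - 16)) - 2/s^2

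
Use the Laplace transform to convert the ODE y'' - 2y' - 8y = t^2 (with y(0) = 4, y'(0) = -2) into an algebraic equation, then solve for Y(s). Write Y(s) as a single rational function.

Y(s) = (4*s^4 - 10*s^3 + 2)/(s^5 - 2*s^4 - 8*s^3)

Apply the Laplace transform to the equation.
With L{y''} = s^2 Y - s·y(0) - y'(0) and L{y'} = sY - y(0), with y(0) = 4, y'(0) = -2: the LHS transforms to (s^2 - 2*s - 8)Y - (4*s - 10).
The right side is L{t^2} = 2/s^3.
So (s^2 - 2*s - 8)Y = 2/s^3 + (4*s - 10).
Divide through and combine into a single rational function.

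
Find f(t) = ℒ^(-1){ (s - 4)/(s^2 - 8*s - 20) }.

f(t) = exp(4*t)*cosh(6*t)

Rewrite the denominator: s^2 - 8*s - 20 = (s - 4)^2 - 36.
The form in (s - 4) signals a first-shifting-theorem factor e^(4t).
Since L{cosh(6t)} = s/(s^2 - 36), the inverse is e^(4*t)*cosh(6*t).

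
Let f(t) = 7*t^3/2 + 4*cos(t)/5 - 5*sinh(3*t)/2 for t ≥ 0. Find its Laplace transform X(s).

By linearity of the Laplace transform, transform each term separately.
(-5/2)·[L{sinh(3t)} = 3/(s^2 - 9)]; (7/2)·[L{t^3} = 3!/s^4 = 6/s^4]; (4/5)·[L{cos(t)} = s/(s^2 + 1)].

X(s) = 4*s/(5*(s^2 + 1)) - 15/(2*(s^2 - 9)) + 21/s^4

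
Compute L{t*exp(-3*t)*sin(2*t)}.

4*(s + 3)/(s^2 + 6*s + 13)^2

L{sin(2t)} = 2/(s^2 + 4).
Multiplying by e^(-3t) shifts s → s + 3, so L{exp(-3*t)*sin(2*t)} = 2/((s + 3)^2 + 4).
Then apply L{t·g(t)} = -d/ds[G(s)] with G(s) = 2/((s + 3)^2 + 4):
differentiating 1 time and applying the sign gives 4*(s + 3)/(s^2 + 6*s + 13)^2.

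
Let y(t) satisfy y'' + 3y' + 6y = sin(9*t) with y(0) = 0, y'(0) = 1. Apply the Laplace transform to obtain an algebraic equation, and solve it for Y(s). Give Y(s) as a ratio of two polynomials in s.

Take the Laplace transform of both sides.
The derivative rules (L{y''} = s^2 Y - s·y(0) - y'(0) and L{y'} = sY - y(0), with y(0) = 0, y'(0) = 1) turn the left side into (s^2 + 3*s + 6)Y - (1).
The right side is L{sin(9*t)} = 9/(s^2 + 81).
So (s^2 + 3*s + 6)Y = 9/(s^2 + 81) + (1).
Isolate Y and clear denominators.

Y(s) = (s^2 + 90)/(s^4 + 3*s^3 + 87*s^2 + 243*s + 486)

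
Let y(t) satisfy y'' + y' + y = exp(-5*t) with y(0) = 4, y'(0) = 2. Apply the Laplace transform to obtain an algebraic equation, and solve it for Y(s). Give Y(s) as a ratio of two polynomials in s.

Y(s) = (4*s^2 + 26*s + 31)/(s^3 + 6*s^2 + 6*s + 5)

Apply the Laplace transform to the equation.
Using L{y''} = s^2 Y - s·y(0) - y'(0) and L{y'} = sY - y(0), with y(0) = 4, y'(0) = 2, the left side becomes (s^2 + s + 1)Y - (4*s + 6).
The right side is L{exp(-5*t)} = 1/(s + 5).
So (s^2 + s + 1)Y = 1/(s + 5) + (4*s + 6).
Isolate Y and clear denominators.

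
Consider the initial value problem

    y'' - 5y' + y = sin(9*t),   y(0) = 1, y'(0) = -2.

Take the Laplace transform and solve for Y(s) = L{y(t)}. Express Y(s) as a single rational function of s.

Apply the Laplace transform to the equation.
Using L{y''} = s^2 Y - s·y(0) - y'(0) and L{y'} = sY - y(0), with y(0) = 1, y'(0) = -2, the left side becomes (s^2 - 5*s + 1)Y - (s - 7).
The right side is L{sin(9*t)} = 9/(s^2 + 81).
So (s^2 - 5*s + 1)Y = 9/(s^2 + 81) + (s - 7).
Isolate Y and clear denominators.

Y(s) = (s^3 - 7*s^2 + 81*s - 558)/(s^4 - 5*s^3 + 82*s^2 - 405*s + 81)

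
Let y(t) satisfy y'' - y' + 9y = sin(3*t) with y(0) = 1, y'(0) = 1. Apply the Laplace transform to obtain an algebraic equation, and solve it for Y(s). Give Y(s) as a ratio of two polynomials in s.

Y(s) = (s^3 + 9*s + 3)/(s^4 - s^3 + 18*s^2 - 9*s + 81)

Transform both sides with L{·}.
The derivative rules (L{y''} = s^2 Y - s·y(0) - y'(0) and L{y'} = sY - y(0), with y(0) = 1, y'(0) = 1) turn the left side into (s^2 - s + 9)Y - (s).
The right side is L{sin(3*t)} = 3/(s^2 + 9).
So (s^2 - s + 9)Y = 3/(s^2 + 9) + (s).
Solve for Y(s) and write it as one ratio of polynomials.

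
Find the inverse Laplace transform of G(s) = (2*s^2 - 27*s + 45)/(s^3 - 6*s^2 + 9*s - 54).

Factor the denominator: s^3 - 6*s^2 + 9*s - 54 = (s - 6)*(s^2 + 9).
Partial fraction decomposition gives [-1/(s - 6)] + [3*s/(s^2 + 9)] + [-9/(s^2 + 9)].
Invert each term: -1/(s - 6) ↔ -e^(6t); 3·s/(s^2 + 9) ↔ 3cos(3t); -3·3/(s^2 + 9) ↔ -3sin(3t).

-exp(6*t) - 3*sin(3*t) + 3*cos(3*t)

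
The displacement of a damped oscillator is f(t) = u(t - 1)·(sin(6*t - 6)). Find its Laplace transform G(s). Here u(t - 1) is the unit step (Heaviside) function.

G(s) = 6*exp(-s)/(s^2 + 36)

By the second shifting theorem, L{u(t - c)·g(t - c)} = e^(-cs)·H(s) with c = 1 and H(s) = L{g(t)}.
L{sin(6t)} = 6/(s^2 + 36).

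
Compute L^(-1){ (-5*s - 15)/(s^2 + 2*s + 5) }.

Complete the square in the denominator: s^2 + 2*s + 5 = (s + 1)^2 + 2^2.
Split the numerator to match: -5*s - 15 = -5·(s + 1) - 5·2.
Invert each term: -5·(s + 1)/((s + 1)^2 + 4) ↔ -5e^(-t)cos(2t); -5·2/((s + 1)^2 + 4) ↔ -5e^(-t)sin(2t).

-5*exp(-t)*sin(2*t) - 5*exp(-t)*cos(2*t)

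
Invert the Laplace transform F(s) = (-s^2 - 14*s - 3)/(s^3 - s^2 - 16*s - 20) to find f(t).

Factor the denominator: s^3 - s^2 - 16*s - 20 = (s - 5)*(s + 2)^2.
Partial fraction decomposition gives [1/(s + 2)] + [-3/(s + 2)^2] + [-2/(s - 5)].
Invert each term: 1/(s + 2) ↔ e^(-2t); -3/(s + 2)^2 ↔ -3t·e^(-2t); -2/(s - 5) ↔ -2e^(5t).

f(t) = -3*t*exp(-2*t) - 2*exp(5*t) + exp(-2*t)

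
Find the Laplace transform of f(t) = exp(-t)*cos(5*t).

L{cos(5t)} = s/(s^2 + 25).
By the first shifting theorem, multiplying by e^(-t) replaces s with s + 1.

(s + 1)/((s + 1)^2 + 25)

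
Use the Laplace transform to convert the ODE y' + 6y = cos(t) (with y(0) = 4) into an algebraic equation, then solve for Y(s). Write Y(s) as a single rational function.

Take the Laplace transform of both sides.
With L{y'} = sY - y(0) = sY - 4: the LHS transforms to (s + 6)Y - (4).
The right side is L{cos(t)} = s/(s^2 + 1).
So (s + 6)Y = s/(s^2 + 1) + (4).
Isolate Y and clear denominators.

Y(s) = (4*s^2 + s + 4)/(s^3 + 6*s^2 + s + 6)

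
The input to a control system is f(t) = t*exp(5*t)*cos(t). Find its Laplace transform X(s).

L{cos(t)} = s/(s^2 + 1).
Multiplying by e^(5t) shifts s → s - 5, so L{exp(5*t)*cos(t)} = (s - 5)/((s - 5)^2 + 1).
Then apply L{t·g(t)} = -d/ds[G(s)] with G(s) = (s - 5)/((s - 5)^2 + 1):
differentiating 1 time and applying the sign gives (s - 6)*(s - 4)/(s^2 - 10*s + 26)^2.

X(s) = (s - 6)*(s - 4)/(s^2 - 10*s + 26)^2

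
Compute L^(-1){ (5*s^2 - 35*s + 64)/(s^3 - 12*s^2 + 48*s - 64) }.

Factor the denominator: s^3 - 12*s^2 + 48*s - 64 = (s - 4)^3.
Partial fraction decomposition gives [5/(s - 4)] + [5/(s - 4)^2] + [4/(s - 4)^3].
Invert each term: 5/(s - 4) ↔ 5e^(4t); 5/(s - 4)^2 ↔ 5t·e^(4t); 4/(s - 4)^3 ↔ (2)t^2·e^(4t).

2*t^2*exp(4*t) + 5*t*exp(4*t) + 5*exp(4*t)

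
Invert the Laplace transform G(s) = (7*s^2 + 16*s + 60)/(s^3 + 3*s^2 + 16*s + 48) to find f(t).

f(t) = sin(4*t) + 4*cos(4*t) + 3*exp(-3*t)

Factor the denominator: s^3 + 3*s^2 + 16*s + 48 = (s + 3)*(s^2 + 16).
Partial fraction decomposition gives [3/(s + 3)] + [4*s/(s^2 + 16)] + [4/(s^2 + 16)].
Invert each term: 3/(s + 3) ↔ 3e^(-3t); 4·s/(s^2 + 16) ↔ 4cos(4t); 1·4/(s^2 + 16) ↔ sin(4t).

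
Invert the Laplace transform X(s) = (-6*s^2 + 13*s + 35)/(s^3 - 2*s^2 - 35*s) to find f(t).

Factor the denominator: s^3 - 2*s^2 - 35*s = s*(s - 7)*(s + 5).
Partial fraction decomposition gives [-1/s] + [-2/(s - 7)] + [-3/(s + 5)].
Invert each term: -1/(s - 0) ↔ -e^(0t); -2/(s - 7) ↔ -2e^(7t); -3/(s + 5) ↔ -3e^(-5t).

f(t) = -2*exp(7*t) - 1 - 3*exp(-5*t)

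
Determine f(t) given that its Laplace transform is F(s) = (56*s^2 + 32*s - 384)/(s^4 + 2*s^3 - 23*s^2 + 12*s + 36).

f(t) = 6*exp(3*t) + 4*exp(2*t) - 6*exp(-t) - 4*exp(-6*t)

Factor the denominator: s^4 + 2*s^3 - 23*s^2 + 12*s + 36 = (s - 3)*(s - 2)*(s + 1)*(s + 6).
Partial fraction decomposition gives [6/(s - 3)] + [-4/(s + 6)] + [-6/(s + 1)] + [4/(s - 2)].
Invert each term: 6/(s - 3) ↔ 6e^(3t); -4/(s + 6) ↔ -4e^(-6t); -6/(s + 1) ↔ -6e^(-t); 4/(s - 2) ↔ 4e^(2t).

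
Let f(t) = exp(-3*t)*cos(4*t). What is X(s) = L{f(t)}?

L{cos(4t)} = s/(s^2 + 16).
By the first shifting theorem, multiplying by e^(-3t) replaces s with s + 3.

X(s) = (s + 3)/((s + 3)^2 + 16)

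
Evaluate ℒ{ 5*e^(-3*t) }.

5/(s + 3)

L{5} = 5/s.
By the first shifting theorem, multiplying by e^(-3t) replaces s with s + 3.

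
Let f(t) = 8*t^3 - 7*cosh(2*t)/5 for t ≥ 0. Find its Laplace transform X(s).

X(s) = -7*s/(5*(s^2 - 4)) + 48/s^4

Apply the Laplace transform termwise.
(-7/5)·[L{cosh(2t)} = s/(s^2 - 4)]; (8)·[L{t^3} = 3!/s^4 = 6/s^4].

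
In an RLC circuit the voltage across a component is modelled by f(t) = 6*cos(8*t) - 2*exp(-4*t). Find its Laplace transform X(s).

By linearity of the Laplace transform, transform each term separately.
(6)·[L{cos(8t)} = s/(s^2 + 64)]; (-2)·[L{e^(-4t)} = 1/(s + 4)].

X(s) = 6*s/(s^2 + 64) - 2/(s + 4)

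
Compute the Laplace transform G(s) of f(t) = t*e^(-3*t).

G(s) = (s + 3)^(-2)

L{e^(-3t)} = 1/(s + 3).
Then apply L{t·g(t)} = -d/ds[H(s)] with H(s) = 1/(s + 3):
differentiating 1 time and applying the sign gives (s + 3)^(-2).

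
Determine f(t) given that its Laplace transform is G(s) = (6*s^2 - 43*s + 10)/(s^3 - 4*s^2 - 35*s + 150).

f(t) = -5*t*exp(5*t) + 2*exp(5*t) + 4*exp(-6*t)

Factor the denominator: s^3 - 4*s^2 - 35*s + 150 = (s - 5)^2*(s + 6).
Partial fraction decomposition gives [2/(s - 5)] + [-5/(s - 5)^2] + [4/(s + 6)].
Invert each term: 2/(s - 5) ↔ 2e^(5t); -5/(s - 5)^2 ↔ -5t·e^(5t); 4/(s + 6) ↔ 4e^(-6t).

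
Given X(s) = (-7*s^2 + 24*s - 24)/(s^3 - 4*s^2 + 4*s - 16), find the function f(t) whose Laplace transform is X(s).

f(t) = -2*exp(4*t) + 2*sin(2*t) - 5*cos(2*t)

Factor the denominator: s^3 - 4*s^2 + 4*s - 16 = (s - 4)*(s^2 + 4).
Partial fraction decomposition gives [-2/(s - 4)] + [-5*s/(s^2 + 4)] + [4/(s^2 + 4)].
Invert each term: -2/(s - 4) ↔ -2e^(4t); -5·s/(s^2 + 4) ↔ -5cos(2t); 2·2/(s^2 + 4) ↔ 2sin(2t).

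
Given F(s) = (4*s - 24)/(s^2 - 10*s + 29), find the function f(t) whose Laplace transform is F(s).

f(t) = -2*exp(5*t)*sin(2*t) + 4*exp(5*t)*cos(2*t)

Complete the square in the denominator: s^2 - 10*s + 29 = (s - 5)^2 + 2^2.
Split the numerator to match: 4*s - 24 = 4·(s - 5) - 2·2.
Invert each term: 4·(s - 5)/((s - 5)^2 + 4) ↔ 4e^(5t)cos(2t); -2·2/((s - 5)^2 + 4) ↔ -2e^(5t)sin(2t).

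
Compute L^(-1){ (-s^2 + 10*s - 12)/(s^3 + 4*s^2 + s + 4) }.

Factor the denominator: s^3 + 4*s^2 + s + 4 = (s + 4)*(s^2 + 1).
Partial fraction decomposition gives [-4/(s + 4)] + [3*s/(s^2 + 1)] + [-2/(s^2 + 1)].
Invert each term: -4/(s + 4) ↔ -4e^(-4t); 3·s/(s^2 + 1) ↔ 3cos(t); -2·1/(s^2 + 1) ↔ -2sin(t).

-2*sin(t) + 3*cos(t) - 4*exp(-4*t)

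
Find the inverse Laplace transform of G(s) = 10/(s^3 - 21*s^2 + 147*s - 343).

Rewrite the denominator: s^3 - 21*s^2 + 147*s - 343 = (s - 7)^3.
The form in (s - 7) signals a first-shifting-theorem factor e^(7t).
Since L{t^2} = 2!/s^3 = 2/s^3, the inverse is t^2*exp(7*t), scaled by 5.

5*t^2*exp(7*t)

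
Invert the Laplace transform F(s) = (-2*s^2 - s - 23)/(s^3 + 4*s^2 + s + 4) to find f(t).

Factor the denominator: s^3 + 4*s^2 + s + 4 = (s + 4)*(s^2 + 1).
Partial fraction decomposition gives [-3/(s + 4)] + [s/(s^2 + 1)] + [-5/(s^2 + 1)].
Invert each term: -3/(s + 4) ↔ -3e^(-4t); 1·s/(s^2 + 1) ↔ cos(t); -5·1/(s^2 + 1) ↔ -5sin(t).

f(t) = -5*sin(t) + cos(t) - 3*exp(-4*t)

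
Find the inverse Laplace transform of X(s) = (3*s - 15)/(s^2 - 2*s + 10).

Complete the square in the denominator: s^2 - 2*s + 10 = (s - 1)^2 + 3^2.
Split the numerator to match: 3*s - 15 = 3·(s - 1) - 4·3.
Invert each term: 3·(s - 1)/((s - 1)^2 + 9) ↔ 3e^(t)cos(3t); -4·3/((s - 1)^2 + 9) ↔ -4e^(t)sin(3t).

-4*exp(t)*sin(3*t) + 3*exp(t)*cos(3*t)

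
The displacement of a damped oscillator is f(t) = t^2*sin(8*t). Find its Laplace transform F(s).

L{sin(8t)} = 8/(s^2 + 64).
Then apply L{t^2·g(t)} = (-1)^2 d^2/ds^2[G(s)] with G(s) = 8/(s^2 + 64):
differentiating 2 times and applying the sign gives 16*(3*s^2 - 64)/(s^2 + 64)^3.

F(s) = 16*(3*s^2 - 64)/(s^2 + 64)^3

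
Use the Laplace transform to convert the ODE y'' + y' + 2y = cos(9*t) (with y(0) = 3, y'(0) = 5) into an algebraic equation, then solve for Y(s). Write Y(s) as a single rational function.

Take the Laplace transform of both sides.
With L{y''} = s^2 Y - s·y(0) - y'(0) and L{y'} = sY - y(0), with y(0) = 3, y'(0) = 5: the LHS transforms to (s^2 + s + 2)Y - (3*s + 8).
The right side is L{cos(9*t)} = s/(s^2 + 81).
So (s^2 + s + 2)Y = s/(s^2 + 81) + (3*s + 8).
Solve for Y(s) and write it as one ratio of polynomials.

Y(s) = (3*s^3 + 8*s^2 + 244*s + 648)/(s^4 + s^3 + 83*s^2 + 81*s + 162)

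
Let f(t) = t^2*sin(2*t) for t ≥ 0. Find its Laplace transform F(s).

F(s) = 4*(3*s^2 - 4)/(s^2 + 4)^3

L{sin(2t)} = 2/(s^2 + 4).
Then apply L{t^2·g(t)} = (-1)^2 d^2/ds^2[G(s)] with G(s) = 2/(s^2 + 4):
differentiating 2 times and applying the sign gives 4*(3*s^2 - 4)/(s^2 + 4)^3.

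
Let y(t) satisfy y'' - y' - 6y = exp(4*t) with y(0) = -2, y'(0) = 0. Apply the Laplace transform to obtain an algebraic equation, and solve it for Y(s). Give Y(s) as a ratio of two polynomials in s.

Laplace-transform each side.
With L{y''} = s^2 Y - s·y(0) - y'(0) and L{y'} = sY - y(0), with y(0) = -2, y'(0) = 0: the LHS transforms to (s^2 - s - 6)Y - (-2*s + 2).
The right side is L{exp(4*t)} = 1/(s - 4).
So (s^2 - s - 6)Y = 1/(s - 4) + (-2*s + 2).
Solve for Y(s) and write it as one ratio of polynomials.

Y(s) = (-2*s^2 + 10*s - 7)/(s^3 - 5*s^2 - 2*s + 24)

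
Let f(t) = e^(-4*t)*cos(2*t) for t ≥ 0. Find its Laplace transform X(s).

X(s) = (s + 4)/((s + 4)^2 + 4)

L{cos(2t)} = s/(s^2 + 4).
By the first shifting theorem, multiplying by e^(-4t) replaces s with s + 4.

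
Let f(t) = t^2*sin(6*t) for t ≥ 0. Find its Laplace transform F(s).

L{sin(6t)} = 6/(s^2 + 36).
Then apply L{t^2·g(t)} = (-1)^2 d^2/ds^2[G(s)] with G(s) = 6/(s^2 + 36):
differentiating 2 times and applying the sign gives 36*(s^2 - 12)/(s^2 + 36)^3.

F(s) = 36*(s^2 - 12)/(s^2 + 36)^3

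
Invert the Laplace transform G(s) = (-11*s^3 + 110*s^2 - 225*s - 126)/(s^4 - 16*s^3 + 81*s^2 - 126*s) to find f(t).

Factor the denominator: s^4 - 16*s^3 + 81*s^2 - 126*s = s*(s - 7)*(s - 6)*(s - 3).
Partial fraction decomposition gives [-6/(s - 6)] + [-3/(s - 3)] + [1/s] + [-3/(s - 7)].
Invert each term: -6/(s - 6) ↔ -6e^(6t); -3/(s - 3) ↔ -3e^(3t); 1/(s - 0) ↔ e^(0t); -3/(s - 7) ↔ -3e^(7t).

f(t) = -3*exp(7*t) - 6*exp(6*t) - 3*exp(3*t) + 1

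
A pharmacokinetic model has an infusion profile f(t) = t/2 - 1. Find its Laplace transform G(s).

The transform is linear, so treat each term independently.
(1/2)·[L{t} = 1!/s^2 = 1/s^2]; L{-1} = -1/s.

G(s) = -1/s + 1/(2*s^2)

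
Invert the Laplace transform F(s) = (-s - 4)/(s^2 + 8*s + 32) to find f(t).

Rewrite the denominator: s^2 + 8*s + 32 = (s + 4)^2 + 16.
The form in (s + 4) signals a first-shifting-theorem factor e^(-4t).
Since L{cos(4t)} = s/(s^2 + 16), the inverse is e^(-4*t)*cos(4*t), scaled by -1.

f(t) = -exp(-4*t)*cos(4*t)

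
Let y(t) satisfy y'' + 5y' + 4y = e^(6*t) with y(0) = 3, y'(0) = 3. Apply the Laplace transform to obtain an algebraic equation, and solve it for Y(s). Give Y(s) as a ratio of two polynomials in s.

Take the Laplace transform of both sides.
With L{y''} = s^2 Y - s·y(0) - y'(0) and L{y'} = sY - y(0), with y(0) = 3, y'(0) = 3: the LHS transforms to (s^2 + 5*s + 4)Y - (3*s + 18).
The right side is L{e^(6*t)} = 1/(s - 6).
So (s^2 + 5*s + 4)Y = 1/(s - 6) + (3*s + 18).
Solve for Y(s) and write it as one ratio of polynomials.

Y(s) = (3*s^2 - 107)/(s^3 - s^2 - 26*s - 24)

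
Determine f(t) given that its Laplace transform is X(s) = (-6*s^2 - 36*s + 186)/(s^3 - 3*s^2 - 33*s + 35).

Factor the denominator: s^3 - 3*s^2 - 33*s + 35 = (s - 7)*(s - 1)*(s + 5).
Partial fraction decomposition gives [-5/(s - 7)] + [-4/(s - 1)] + [3/(s + 5)].
Invert each term: -5/(s - 7) ↔ -5e^(7t); -4/(s - 1) ↔ -4e^(t); 3/(s + 5) ↔ 3e^(-5t).

f(t) = -5*exp(7*t) - 4*exp(t) + 3*exp(-5*t)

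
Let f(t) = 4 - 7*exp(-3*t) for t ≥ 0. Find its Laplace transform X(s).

X(s) = -7/(s + 3) + 4/s

By linearity of the Laplace transform, transform each term separately.
L{4} = 4/s; (-7)·[L{e^(-3t)} = 1/(s + 3)].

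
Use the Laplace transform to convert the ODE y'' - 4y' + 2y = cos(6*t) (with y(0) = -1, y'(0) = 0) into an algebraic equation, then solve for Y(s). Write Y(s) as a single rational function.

Transform both sides with L{·}.
The derivative rules (L{y''} = s^2 Y - s·y(0) - y'(0) and L{y'} = sY - y(0), with y(0) = -1, y'(0) = 0) turn the left side into (s^2 - 4*s + 2)Y - (-s + 4).
The right side is L{cos(6*t)} = s/(s^2 + 36).
So (s^2 - 4*s + 2)Y = s/(s^2 + 36) + (-s + 4).
Solve for Y(s) and write it as one ratio of polynomials.

Y(s) = (-s^3 + 4*s^2 - 35*s + 144)/(s^4 - 4*s^3 + 38*s^2 - 144*s + 72)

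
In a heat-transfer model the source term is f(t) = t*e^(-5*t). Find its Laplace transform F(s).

F(s) = (s + 5)^(-2)

L{e^(-5t)} = 1/(s + 5).
Then apply L{t·g(t)} = -d/ds[G(s)] with G(s) = 1/(s + 5):
differentiating 1 time and applying the sign gives (s + 5)^(-2).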